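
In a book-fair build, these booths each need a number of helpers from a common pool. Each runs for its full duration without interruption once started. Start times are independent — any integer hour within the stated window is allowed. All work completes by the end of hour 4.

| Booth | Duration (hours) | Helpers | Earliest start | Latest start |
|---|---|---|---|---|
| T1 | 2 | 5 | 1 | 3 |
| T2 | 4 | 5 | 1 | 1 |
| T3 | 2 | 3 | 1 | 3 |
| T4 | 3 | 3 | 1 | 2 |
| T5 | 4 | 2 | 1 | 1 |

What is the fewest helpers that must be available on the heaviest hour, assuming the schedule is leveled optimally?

Early-start (T1@1, T2@1, T3@1, T4@1, T5@1) gives peak 18: h1:18  h2:18  h3:10  h4:7.
Shift T3→3.
Schedule T1@1, T2@1, T3@3, T4@1, T5@1: h1:15  h2:15  h3:13  h4:10 — peak 15.
No arrangement of the 18 feasible schedules does better.

15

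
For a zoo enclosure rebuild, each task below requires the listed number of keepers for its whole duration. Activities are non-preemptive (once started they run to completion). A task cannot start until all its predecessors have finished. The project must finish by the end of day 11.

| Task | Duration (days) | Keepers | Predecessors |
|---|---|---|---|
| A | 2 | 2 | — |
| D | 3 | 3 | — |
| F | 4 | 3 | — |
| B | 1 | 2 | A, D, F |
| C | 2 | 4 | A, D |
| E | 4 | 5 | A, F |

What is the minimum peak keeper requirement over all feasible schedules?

6

Early-start (A@1, D@1, F@1, B@5, C@4, E@5) gives peak 11: d1:8  d2:8  d3:6  d4:7  d5:11  d6:5  d7:5  d8:5  d9:0  d10:0  d11:0.
Shift D→3, B→6, C→6, E→8.
Schedule A@1, D@3, F@1, B@6, C@6, E@8: d1:5  d2:5  d3:6  d4:6  d5:3  d6:6  d7:4  d8:5  d9:5  d10:5  d11:5 — peak 6.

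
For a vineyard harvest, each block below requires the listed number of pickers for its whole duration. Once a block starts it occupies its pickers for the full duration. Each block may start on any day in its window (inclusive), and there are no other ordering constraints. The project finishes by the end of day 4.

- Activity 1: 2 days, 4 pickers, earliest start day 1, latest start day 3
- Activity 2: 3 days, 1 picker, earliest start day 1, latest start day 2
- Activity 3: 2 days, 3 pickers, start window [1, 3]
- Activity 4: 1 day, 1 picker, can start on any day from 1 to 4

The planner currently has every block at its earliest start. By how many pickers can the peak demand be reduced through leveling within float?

4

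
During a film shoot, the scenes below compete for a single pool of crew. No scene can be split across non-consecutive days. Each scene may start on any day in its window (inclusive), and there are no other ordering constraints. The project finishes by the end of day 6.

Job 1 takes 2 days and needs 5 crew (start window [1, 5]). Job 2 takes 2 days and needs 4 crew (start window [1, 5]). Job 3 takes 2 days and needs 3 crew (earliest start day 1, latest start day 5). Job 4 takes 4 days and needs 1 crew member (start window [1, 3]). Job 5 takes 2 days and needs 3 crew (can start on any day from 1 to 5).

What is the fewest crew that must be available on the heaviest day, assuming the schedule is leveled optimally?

Early-start (Job 1@1, Job 2@1, Job 3@1, Job 4@1, Job 5@1) gives peak 16: d1:16  d2:16  d3:1  d4:1  d5:0  d6:0.
Shift Job 2→3, Job 3→5, Job 5→5.
Schedule Job 1@1, Job 2@3, Job 3@5, Job 4@1, Job 5@5: d1:6  d2:6  d3:5  d4:5  d5:6  d6:6 — peak 6.
Total crew member-days = 34 over 6 days ⇒ peak ≥ ⌈34/6⌉ = 6, so 6 is optimal.

6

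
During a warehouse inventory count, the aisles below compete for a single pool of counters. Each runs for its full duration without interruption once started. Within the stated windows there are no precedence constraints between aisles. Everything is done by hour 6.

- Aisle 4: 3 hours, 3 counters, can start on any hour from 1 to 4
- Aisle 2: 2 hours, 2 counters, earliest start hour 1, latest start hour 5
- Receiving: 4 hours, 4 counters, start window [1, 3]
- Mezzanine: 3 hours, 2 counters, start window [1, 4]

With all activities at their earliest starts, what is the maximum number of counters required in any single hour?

Early-start schedule: Aisle 4@1, Aisle 2@1, Receiving@1, Mezzanine@1.
Load per hour: hour 1: 11, hour 2: 11, hour 3: 9, hour 4: 4, hour 5: 0, hour 6: 0.
Peak is 11.

11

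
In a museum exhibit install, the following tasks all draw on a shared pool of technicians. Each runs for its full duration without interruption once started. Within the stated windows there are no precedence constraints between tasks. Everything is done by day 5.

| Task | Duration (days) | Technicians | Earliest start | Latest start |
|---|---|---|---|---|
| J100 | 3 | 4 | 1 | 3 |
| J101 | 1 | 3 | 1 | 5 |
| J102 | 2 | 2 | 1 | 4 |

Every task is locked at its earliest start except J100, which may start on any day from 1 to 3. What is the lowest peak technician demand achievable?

J100@1: d1:9  d2:6  d3:4  d4:0  d5:0 → peak 9
J100@2: d1:5  d2:6  d3:4  d4:4  d5:0 → peak 6
J100@3: d1:5  d2:2  d3:4  d4:4  d5:4 → peak 5
Best is J100@3, peak 5.

5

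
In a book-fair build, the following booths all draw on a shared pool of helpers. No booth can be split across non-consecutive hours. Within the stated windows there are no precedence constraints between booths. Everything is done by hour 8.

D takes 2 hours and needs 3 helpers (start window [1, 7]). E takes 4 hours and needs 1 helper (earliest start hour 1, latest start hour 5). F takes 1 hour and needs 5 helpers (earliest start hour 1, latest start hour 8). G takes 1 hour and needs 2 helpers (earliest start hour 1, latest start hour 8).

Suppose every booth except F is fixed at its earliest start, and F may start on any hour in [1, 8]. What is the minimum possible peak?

F@1: h1:11  h2:4  h3:1  h4:1  h5:0  h6:0  h7:0  h8:0 → peak 11
F@2: h1:6  h2:9  h3:1  h4:1  h5:0  h6:0  h7:0  h8:0 → peak 9
F@3: h1:6  h2:4  h3:6  h4:1  h5:0  h6:0  h7:0  h8:0 → peak 6
F@4: h1:6  h2:4  h3:1  h4:6  h5:0  h6:0  h7:0  h8:0 → peak 6
F@5: h1:6  h2:4  h3:1  h4:1  h5:5  h6:0  h7:0  h8:0 → peak 6
F@6: h1:6  h2:4  h3:1  h4:1  h5:0  h6:5  h7:0  h8:0 → peak 6
F@7: h1:6  h2:4  h3:1  h4:1  h5:0  h6:0  h7:5  h8:0 → peak 6
F@8: h1:6  h2:4  h3:1  h4:1  h5:0  h6:0  h7:0  h8:5 → peak 6
Best is F@3, peak 6.

6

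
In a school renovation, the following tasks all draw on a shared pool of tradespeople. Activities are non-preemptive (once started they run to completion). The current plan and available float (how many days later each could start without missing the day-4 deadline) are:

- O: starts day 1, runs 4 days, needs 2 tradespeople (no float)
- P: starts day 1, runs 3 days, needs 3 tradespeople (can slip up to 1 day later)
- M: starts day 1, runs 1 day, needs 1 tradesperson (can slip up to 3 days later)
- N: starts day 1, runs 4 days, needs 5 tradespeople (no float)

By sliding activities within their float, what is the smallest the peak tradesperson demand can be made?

Early-start (O@1, P@1, M@1, N@1) gives peak 11: d1:11  d2:10  d3:10  d4:7.
Shift M→4.
Schedule O@1, P@1, M@4, N@1: d1:10  d2:10  d3:10  d4:8 — peak 10.
Total tradesperson-days = 38 over 4 days ⇒ peak ≥ ⌈38/4⌉ = 10, so 10 is optimal.

10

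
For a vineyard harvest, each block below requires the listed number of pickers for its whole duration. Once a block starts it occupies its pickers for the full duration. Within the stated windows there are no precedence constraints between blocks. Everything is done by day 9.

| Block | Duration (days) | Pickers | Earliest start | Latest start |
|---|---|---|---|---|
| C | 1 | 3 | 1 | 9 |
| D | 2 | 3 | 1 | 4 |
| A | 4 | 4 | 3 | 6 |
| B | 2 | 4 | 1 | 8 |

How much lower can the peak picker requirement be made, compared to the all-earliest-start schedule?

Early-start peak: d1:10  d2:7  d3:4  d4:4  d5:4  d6:4  d7:0  d8:0  d9:0 ⇒ 10.
Leveled (C@1, D@2, A@4, B@8): d1:3  d2:3  d3:3  d4:4  d5:4  d6:4  d7:4  d8:4  d9:4 ⇒ 4.
Reduction 10 − 4 = 6.

6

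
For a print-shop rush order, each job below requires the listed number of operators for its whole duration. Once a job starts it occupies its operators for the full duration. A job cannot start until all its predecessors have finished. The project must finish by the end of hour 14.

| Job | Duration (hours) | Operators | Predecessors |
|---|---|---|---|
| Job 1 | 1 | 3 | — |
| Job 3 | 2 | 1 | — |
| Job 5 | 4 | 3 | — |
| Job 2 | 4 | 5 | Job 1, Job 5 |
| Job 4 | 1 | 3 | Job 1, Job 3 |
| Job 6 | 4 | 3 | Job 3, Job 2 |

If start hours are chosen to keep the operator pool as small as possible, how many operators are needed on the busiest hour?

5

Early-start (Job 1@1, Job 3@1, Job 5@1, Job 2@5, Job 4@3, Job 6@9) gives peak 7: h1:7  h2:4  h3:6  h4:3  h5:5  h6:5  h7:5  h8:5  h9:3  h10:3  h11:3  h12:3  h13:0  h14:0.
Shift Job 5→2, Job 2→6, Job 4→10, Job 6→11.
Schedule Job 1@1, Job 3@1, Job 5@2, Job 2@6, Job 4@10, Job 6@11: h1:4  h2:4  h3:3  h4:3  h5:3  h6:5  h7:5  h8:5  h9:5  h10:3  h11:3  h12:3  h13:3  h14:3 — peak 5.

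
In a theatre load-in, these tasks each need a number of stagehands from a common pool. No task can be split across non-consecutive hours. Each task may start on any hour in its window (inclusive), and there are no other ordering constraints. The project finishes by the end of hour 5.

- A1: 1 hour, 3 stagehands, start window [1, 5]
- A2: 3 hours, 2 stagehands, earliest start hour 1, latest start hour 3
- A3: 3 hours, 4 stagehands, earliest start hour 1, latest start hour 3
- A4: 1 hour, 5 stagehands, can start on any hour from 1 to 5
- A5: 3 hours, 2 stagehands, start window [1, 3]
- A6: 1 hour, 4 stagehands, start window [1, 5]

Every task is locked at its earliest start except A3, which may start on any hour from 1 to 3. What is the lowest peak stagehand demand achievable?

16

A3@1: h1:20  h2:8  h3:8  h4:0  h5:0 → peak 20
A3@2: h1:16  h2:8  h3:8  h4:4  h5:0 → peak 16
A3@3: h1:16  h2:4  h3:8  h4:4  h5:4 → peak 16
Best is A3@2, peak 16.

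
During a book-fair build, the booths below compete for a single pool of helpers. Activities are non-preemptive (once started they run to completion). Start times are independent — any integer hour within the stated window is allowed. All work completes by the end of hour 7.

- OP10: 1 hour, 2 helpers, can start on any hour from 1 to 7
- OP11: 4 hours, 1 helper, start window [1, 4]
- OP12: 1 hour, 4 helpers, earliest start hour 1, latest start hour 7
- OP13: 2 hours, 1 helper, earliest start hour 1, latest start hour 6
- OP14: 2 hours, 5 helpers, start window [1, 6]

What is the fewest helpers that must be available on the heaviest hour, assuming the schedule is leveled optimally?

5

Early-start (OP10@1, OP11@1, OP12@1, OP13@1, OP14@1) gives peak 13: h1:13  h2:7  h3:1  h4:1  h5:0  h6:0  h7:0.
Shift OP12→2, OP13→3, OP14→5.
Schedule OP10@1, OP11@1, OP12@2, OP13@3, OP14@5: h1:3  h2:5  h3:2  h4:2  h5:5  h6:5  h7:0 — peak 5.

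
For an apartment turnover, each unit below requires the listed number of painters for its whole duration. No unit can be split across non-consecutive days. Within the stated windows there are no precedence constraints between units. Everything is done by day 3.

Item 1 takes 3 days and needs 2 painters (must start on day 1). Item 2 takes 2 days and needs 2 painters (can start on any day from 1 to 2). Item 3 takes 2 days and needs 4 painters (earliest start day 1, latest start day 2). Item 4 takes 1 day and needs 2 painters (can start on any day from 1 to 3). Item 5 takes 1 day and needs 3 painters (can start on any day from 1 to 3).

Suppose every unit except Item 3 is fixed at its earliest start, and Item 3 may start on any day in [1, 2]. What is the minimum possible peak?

9

Item 3@1: d1:13  d2:8  d3:2 → peak 13
Item 3@2: d1:9  d2:8  d3:6 → peak 9
Best is Item 3@2, peak 9.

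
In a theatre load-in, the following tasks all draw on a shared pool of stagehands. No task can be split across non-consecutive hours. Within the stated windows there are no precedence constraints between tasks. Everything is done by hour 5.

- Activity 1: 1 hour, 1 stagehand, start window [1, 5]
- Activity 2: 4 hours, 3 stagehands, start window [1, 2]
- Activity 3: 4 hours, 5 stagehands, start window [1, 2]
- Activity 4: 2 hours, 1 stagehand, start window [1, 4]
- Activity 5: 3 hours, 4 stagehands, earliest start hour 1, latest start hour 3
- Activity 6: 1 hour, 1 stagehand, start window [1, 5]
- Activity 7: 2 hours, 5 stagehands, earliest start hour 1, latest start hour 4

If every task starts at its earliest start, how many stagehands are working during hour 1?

20

At early start, hour 1 has: Activity 1, Activity 2, Activity 3, Activity 4, Activity 5, Activity 6, Activity 7.
Demand: 1 + 3 + 5 + 1 + 4 + 1 + 5 = 20.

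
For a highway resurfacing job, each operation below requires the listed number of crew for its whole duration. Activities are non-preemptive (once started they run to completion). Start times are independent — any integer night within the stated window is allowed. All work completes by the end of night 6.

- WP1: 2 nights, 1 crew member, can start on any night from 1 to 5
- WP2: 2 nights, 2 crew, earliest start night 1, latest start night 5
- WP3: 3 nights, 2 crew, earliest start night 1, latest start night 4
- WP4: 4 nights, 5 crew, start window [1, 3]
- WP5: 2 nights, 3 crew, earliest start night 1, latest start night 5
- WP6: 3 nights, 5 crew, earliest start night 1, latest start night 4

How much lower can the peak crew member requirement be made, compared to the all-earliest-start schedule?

Early-start peak: n1:18  n2:18  n3:12  n4:5  n5:0  n6:0 ⇒ 18.
Leveled (WP1@1, WP2@1, WP3@1, WP4@1, WP5@5, WP6@4): n1:10  n2:10  n3:7  n4:10  n5:8  n6:8 ⇒ 10.
Reduction 18 − 10 = 8.

8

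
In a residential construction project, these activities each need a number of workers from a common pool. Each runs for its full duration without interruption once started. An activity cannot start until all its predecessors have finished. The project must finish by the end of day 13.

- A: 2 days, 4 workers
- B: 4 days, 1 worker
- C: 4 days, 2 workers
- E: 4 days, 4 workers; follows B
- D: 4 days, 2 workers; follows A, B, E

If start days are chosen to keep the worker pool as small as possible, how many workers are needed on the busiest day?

5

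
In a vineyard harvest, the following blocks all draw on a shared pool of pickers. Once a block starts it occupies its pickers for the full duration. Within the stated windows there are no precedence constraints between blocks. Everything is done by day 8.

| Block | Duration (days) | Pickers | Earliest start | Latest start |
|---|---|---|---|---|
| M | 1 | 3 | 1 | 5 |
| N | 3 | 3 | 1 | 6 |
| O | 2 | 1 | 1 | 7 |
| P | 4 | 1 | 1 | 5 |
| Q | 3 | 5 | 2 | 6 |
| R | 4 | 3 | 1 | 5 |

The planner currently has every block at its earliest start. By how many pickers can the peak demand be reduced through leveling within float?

Early-start peak: d1:11  d2:13  d3:12  d4:9  d5:0  d6:0  d7:0  d8:0 ⇒ 13.
Leveled (M@1, N@1, O@4, P@4, Q@6, R@2): d1:6  d2:6  d3:6  d4:5  d5:5  d6:6  d7:6  d8:5 ⇒ 6.
Reduction 13 − 6 = 7.

7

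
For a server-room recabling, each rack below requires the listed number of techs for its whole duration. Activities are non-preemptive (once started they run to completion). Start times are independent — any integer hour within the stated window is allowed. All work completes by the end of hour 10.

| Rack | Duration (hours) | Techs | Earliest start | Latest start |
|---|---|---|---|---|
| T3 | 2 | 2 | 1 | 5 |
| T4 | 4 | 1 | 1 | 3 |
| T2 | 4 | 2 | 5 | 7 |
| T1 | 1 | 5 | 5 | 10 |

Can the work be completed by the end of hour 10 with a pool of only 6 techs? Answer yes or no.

yes

Schedule T3@1, T4@1, T2@5, T1@9: h1:3  h2:3  h3:1  h4:1  h5:2  h6:2  h7:2  h8:2  h9:5  h10:0 — peak 5 ≤ 6.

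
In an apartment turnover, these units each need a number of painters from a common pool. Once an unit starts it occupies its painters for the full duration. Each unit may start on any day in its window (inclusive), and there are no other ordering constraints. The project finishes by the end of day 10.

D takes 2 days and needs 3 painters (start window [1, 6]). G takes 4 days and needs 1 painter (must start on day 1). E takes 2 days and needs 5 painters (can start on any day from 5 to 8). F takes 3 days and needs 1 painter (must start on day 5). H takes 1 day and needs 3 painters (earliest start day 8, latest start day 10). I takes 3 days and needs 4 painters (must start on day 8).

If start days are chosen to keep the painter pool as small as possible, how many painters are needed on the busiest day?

Schedule D@1, G@1, E@5, F@5, H@8, I@8: d1:4  d2:4  d3:1  d4:1  d5:6  d6:6  d7:1  d8:7  d9:4  d10:4 — peak 7.

7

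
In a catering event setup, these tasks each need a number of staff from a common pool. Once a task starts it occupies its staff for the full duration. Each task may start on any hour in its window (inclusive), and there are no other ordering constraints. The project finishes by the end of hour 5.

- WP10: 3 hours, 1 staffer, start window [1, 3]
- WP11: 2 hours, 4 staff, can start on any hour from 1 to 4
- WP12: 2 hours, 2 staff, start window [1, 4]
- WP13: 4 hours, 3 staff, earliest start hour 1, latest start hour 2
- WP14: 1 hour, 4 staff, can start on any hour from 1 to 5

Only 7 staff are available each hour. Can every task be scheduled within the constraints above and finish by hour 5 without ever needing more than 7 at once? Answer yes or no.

Schedule WP10@1, WP11@4, WP12@1, WP13@2, WP14@1: h1:7  h2:6  h3:4  h4:7  h5:7 — peak 7 ≤ 7.

yes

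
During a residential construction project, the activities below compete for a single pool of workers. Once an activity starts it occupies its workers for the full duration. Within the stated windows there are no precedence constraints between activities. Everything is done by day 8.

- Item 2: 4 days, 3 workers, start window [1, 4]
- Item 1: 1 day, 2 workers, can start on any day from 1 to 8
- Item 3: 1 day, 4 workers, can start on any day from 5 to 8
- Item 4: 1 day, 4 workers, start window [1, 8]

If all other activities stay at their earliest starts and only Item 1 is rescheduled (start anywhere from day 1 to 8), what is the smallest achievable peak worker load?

Item 1@1: d1:9  d2:3  d3:3  d4:3  d5:4  d6:0  d7:0  d8:0 → peak 9
Item 1@2: d1:7  d2:5  d3:3  d4:3  d5:4  d6:0  d7:0  d8:0 → peak 7
Item 1@3: d1:7  d2:3  d3:5  d4:3  d5:4  d6:0  d7:0  d8:0 → peak 7
Item 1@4: d1:7  d2:3  d3:3  d4:5  d5:4  d6:0  d7:0  d8:0 → peak 7
Item 1@5: d1:7  d2:3  d3:3  d4:3  d5:6  d6:0  d7:0  d8:0 → peak 7
Item 1@6: d1:7  d2:3  d3:3  d4:3  d5:4  d6:2  d7:0  d8:0 → peak 7
Item 1@7: d1:7  d2:3  d3:3  d4:3  d5:4  d6:0  d7:2  d8:0 → peak 7
Item 1@8: d1:7  d2:3  d3:3  d4:3  d5:4  d6:0  d7:0  d8:2 → peak 7
Best is Item 1@2, peak 7.

7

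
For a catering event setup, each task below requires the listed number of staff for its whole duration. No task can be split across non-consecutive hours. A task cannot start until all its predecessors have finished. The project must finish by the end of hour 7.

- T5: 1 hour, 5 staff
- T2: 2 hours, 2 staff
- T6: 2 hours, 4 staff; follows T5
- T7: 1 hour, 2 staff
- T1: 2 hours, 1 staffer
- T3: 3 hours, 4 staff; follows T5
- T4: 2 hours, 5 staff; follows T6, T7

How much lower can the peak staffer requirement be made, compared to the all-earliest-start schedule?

Early-start peak: h1:10  h2:11  h3:8  h4:9  h5:5  h6:0  h7:0 ⇒ 11.
Leveled (T5@1, T2@1, T6@2, T7@2, T1@4, T3@3, T4@6): h1:7  h2:8  h3:8  h4:5  h5:5  h6:5  h7:5 ⇒ 8.
Reduction 11 − 8 = 3.

3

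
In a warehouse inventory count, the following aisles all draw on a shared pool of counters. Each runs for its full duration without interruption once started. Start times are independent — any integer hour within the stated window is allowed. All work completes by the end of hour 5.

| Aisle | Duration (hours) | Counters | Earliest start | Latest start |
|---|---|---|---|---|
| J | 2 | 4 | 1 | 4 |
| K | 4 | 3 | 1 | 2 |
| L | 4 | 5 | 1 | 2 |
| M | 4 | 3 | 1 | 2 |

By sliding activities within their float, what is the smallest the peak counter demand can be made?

15

Schedule J@1, K@1, L@1, M@1: h1:15  h2:15  h3:11  h4:11  h5:0 — peak 15.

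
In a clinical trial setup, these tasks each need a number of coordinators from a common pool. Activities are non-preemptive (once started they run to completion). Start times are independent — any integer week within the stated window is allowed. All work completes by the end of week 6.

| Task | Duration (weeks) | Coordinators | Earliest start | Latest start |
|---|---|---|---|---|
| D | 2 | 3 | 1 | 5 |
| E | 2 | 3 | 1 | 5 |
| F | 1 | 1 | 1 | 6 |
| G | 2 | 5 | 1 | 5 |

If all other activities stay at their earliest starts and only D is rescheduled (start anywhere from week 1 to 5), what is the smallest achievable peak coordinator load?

9

D@1: w1:12  w2:11  w3:0  w4:0  w5:0  w6:0 → peak 12
D@2: w1:9  w2:11  w3:3  w4:0  w5:0  w6:0 → peak 11
D@3: w1:9  w2:8  w3:3  w4:3  w5:0  w6:0 → peak 9
D@4: w1:9  w2:8  w3:0  w4:3  w5:3  w6:0 → peak 9
D@5: w1:9  w2:8  w3:0  w4:0  w5:3  w6:3 → peak 9
Best is D@3, peak 9.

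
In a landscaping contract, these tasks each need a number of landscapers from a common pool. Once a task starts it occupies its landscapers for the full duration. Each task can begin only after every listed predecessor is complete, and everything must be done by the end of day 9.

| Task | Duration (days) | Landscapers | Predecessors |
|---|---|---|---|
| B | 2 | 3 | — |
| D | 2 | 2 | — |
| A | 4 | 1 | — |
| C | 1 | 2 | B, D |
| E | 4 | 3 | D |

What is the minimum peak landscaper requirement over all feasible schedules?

Early-start (B@1, D@1, A@1, C@3, E@3) gives peak 6: d1:6  d2:6  d3:6  d4:4  d5:3  d6:3  d7:0  d8:0  d9:0.
Shift D→3, C→5, E→6.
Schedule B@1, D@3, A@1, C@5, E@6: d1:4  d2:4  d3:3  d4:3  d5:2  d6:3  d7:3  d8:3  d9:3 — peak 4.
Total landscaper-days = 28 over 9 days ⇒ peak ≥ ⌈28/9⌉ = 4, so 4 is optimal.

4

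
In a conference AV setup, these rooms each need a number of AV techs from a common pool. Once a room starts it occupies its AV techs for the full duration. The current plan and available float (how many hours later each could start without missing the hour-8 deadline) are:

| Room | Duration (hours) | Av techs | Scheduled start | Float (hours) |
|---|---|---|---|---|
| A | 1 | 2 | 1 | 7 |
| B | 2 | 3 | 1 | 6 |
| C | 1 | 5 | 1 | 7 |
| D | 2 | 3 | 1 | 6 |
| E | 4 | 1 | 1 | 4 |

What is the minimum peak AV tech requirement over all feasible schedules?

Early-start (A@1, B@1, C@1, D@1, E@1) gives peak 14: h1:14  h2:7  h3:1  h4:1  h5:0  h6:0  h7:0  h8:0.
Shift C→3, D→4, E→4.
Schedule A@1, B@1, C@3, D@4, E@4: h1:5  h2:3  h3:5  h4:4  h5:4  h6:1  h7:1  h8:0 — peak 5.

5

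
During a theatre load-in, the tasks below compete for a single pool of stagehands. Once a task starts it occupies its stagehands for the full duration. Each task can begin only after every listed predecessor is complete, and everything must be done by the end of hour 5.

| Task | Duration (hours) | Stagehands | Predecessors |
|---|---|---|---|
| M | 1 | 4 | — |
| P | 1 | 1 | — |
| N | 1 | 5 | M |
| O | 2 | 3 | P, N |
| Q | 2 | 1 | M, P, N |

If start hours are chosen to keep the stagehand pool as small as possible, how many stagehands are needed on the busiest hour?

5

Schedule M@1, P@1, N@2, O@3, Q@3: h1:5  h2:5  h3:4  h4:4  h5:0 — peak 5.
No arrangement of the 15 feasible schedules does better.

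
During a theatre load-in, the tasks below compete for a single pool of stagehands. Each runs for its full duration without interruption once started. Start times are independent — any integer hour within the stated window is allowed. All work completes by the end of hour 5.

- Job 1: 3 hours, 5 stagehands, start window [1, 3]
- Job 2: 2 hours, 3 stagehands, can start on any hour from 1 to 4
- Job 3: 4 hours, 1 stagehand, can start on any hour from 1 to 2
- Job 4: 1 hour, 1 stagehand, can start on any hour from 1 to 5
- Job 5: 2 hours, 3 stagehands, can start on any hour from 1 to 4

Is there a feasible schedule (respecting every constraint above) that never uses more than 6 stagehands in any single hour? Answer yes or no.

Total stagehand-hours = 32; over 5 hours the average is 32/5 > 6, so some hour must exceed 6.

no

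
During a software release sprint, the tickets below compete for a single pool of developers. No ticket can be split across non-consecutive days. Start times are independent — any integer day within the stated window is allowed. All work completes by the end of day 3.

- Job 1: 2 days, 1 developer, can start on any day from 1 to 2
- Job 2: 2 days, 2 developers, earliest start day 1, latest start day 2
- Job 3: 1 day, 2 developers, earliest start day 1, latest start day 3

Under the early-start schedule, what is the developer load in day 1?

At early start, day 1 has: Job 1, Job 2, Job 3.
Demand: 1 + 2 + 2 = 5.

5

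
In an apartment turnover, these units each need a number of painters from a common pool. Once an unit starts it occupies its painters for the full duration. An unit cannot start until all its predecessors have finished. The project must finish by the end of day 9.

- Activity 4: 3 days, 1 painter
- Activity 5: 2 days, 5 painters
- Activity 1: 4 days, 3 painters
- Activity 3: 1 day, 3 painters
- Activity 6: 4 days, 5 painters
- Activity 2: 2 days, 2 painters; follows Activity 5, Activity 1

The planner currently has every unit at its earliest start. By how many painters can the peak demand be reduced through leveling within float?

Early-start peak: d1:17  d2:14  d3:9  d4:8  d5:2  d6:2  d7:0  d8:0  d9:0 ⇒ 17.
Leveled (Activity 4@1, Activity 5@1, Activity 1@3, Activity 3@3, Activity 6@4, Activity 2@7): d1:6  d2:6  d3:7  d4:8  d5:8  d6:8  d7:7  d8:2  d9:0 ⇒ 8.
Reduction 17 − 8 = 9.

9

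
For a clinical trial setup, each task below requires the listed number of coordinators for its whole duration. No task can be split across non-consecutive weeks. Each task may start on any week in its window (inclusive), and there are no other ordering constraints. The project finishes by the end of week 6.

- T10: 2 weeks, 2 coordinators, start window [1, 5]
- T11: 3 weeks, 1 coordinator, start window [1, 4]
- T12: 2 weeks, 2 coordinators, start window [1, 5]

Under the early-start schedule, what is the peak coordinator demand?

5

Early-start schedule: T10@1, T11@1, T12@1.
Load per week: week 1: 5, week 2: 5, week 3: 1, week 4: 0, week 5: 0, week 6: 0.
Peak is 5.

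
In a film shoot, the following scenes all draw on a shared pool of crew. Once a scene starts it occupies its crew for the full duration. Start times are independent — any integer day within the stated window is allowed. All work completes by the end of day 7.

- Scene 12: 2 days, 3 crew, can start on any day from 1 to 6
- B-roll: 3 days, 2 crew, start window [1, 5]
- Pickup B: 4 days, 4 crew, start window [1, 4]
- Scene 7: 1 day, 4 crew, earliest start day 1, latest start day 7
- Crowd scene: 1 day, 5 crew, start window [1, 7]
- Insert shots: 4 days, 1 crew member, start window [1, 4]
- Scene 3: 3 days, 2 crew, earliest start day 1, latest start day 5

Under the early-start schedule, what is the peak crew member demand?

Early-start schedule: Scene 12@1, B-roll@1, Pickup B@1, Scene 7@1, Crowd scene@1, Insert shots@1, Scene 3@1.
Load per day: day 1: 21, day 2: 12, day 3: 9, day 4: 5, day 5: 0, day 6: 0, day 7: 0.
Peak is 21.

21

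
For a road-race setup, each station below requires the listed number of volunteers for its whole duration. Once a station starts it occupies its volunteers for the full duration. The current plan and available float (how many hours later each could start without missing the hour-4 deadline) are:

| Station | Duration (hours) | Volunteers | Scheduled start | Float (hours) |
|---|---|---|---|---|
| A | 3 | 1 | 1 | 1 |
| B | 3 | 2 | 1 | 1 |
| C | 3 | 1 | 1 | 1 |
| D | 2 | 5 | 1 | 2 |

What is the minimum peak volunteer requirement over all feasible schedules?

9

Schedule A@1, B@1, C@1, D@1: h1:9  h2:9  h3:4  h4:0 — peak 9.
No arrangement of the 24 feasible schedules does better.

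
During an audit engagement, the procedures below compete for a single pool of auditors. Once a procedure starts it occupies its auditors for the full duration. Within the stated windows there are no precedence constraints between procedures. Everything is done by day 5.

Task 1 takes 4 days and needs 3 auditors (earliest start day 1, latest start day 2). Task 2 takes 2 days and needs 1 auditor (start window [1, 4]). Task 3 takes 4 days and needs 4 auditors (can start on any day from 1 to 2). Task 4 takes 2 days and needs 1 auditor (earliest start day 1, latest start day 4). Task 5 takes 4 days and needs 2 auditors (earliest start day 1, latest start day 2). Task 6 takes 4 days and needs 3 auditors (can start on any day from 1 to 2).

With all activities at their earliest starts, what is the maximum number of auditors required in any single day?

Early-start schedule: Task 1@1, Task 2@1, Task 3@1, Task 4@1, Task 5@1, Task 6@1.
Load per day: day 1: 14, day 2: 14, day 3: 12, day 4: 12, day 5: 0.
Peak is 14.

14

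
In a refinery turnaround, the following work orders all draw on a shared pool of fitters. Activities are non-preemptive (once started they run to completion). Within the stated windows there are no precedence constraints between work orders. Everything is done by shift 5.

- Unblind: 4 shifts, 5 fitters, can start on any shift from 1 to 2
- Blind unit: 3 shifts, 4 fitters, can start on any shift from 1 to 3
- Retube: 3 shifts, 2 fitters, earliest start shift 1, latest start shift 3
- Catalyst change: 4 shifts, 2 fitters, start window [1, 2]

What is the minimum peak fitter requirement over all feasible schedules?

Schedule Unblind@1, Blind unit@1, Retube@1, Catalyst change@1: s1:13  s2:13  s3:13  s4:7  s5:0 — peak 13.

13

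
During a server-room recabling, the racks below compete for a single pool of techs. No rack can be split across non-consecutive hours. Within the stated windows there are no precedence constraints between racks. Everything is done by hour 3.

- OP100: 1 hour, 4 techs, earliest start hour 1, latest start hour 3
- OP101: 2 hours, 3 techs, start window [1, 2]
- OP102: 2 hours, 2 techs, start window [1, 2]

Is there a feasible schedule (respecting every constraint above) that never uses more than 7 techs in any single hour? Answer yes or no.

Schedule OP100@1, OP101@2, OP102@2: h1:4  h2:5  h3:5 — peak 5 ≤ 7.

yes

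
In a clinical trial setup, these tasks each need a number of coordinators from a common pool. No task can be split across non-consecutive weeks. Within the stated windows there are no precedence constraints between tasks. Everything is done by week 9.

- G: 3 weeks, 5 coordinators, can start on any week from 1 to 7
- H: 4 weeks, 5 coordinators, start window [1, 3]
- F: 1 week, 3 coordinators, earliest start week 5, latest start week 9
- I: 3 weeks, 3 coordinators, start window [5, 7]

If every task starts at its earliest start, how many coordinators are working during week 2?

At early start, week 2 has: G, H.
Demand: 5 + 5 = 10.

10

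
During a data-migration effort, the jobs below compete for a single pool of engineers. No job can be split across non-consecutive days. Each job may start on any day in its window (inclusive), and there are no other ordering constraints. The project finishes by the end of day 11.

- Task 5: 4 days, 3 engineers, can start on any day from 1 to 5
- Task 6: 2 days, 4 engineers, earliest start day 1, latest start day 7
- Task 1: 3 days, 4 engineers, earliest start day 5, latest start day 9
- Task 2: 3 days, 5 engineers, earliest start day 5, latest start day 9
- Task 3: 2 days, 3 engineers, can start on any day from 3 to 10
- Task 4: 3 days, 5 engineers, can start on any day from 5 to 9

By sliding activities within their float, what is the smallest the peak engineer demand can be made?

Early-start (Task 5@1, Task 6@1, Task 1@5, Task 2@5, Task 3@3, Task 4@5) gives peak 14: d1:7  d2:7  d3:6  d4:6  d5:14  d6:14  d7:14  d8:0  d9:0  d10:0  d11:0.
Shift Task 4→8.
Schedule Task 5@1, Task 6@1, Task 1@5, Task 2@5, Task 3@3, Task 4@8: d1:7  d2:7  d3:6  d4:6  d5:9  d6:9  d7:9  d8:5  d9:5  d10:5  d11:0 — peak 9.

9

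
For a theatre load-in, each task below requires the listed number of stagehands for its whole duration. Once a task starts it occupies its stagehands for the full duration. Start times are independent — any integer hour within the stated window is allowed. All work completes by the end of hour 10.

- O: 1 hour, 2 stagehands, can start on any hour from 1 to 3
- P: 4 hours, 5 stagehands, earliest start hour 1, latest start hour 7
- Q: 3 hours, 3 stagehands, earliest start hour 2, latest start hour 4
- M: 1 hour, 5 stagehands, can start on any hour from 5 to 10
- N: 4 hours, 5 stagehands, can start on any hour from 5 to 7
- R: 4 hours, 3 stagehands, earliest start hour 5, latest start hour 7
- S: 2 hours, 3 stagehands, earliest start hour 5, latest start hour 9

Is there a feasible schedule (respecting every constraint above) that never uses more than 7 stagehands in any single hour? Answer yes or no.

no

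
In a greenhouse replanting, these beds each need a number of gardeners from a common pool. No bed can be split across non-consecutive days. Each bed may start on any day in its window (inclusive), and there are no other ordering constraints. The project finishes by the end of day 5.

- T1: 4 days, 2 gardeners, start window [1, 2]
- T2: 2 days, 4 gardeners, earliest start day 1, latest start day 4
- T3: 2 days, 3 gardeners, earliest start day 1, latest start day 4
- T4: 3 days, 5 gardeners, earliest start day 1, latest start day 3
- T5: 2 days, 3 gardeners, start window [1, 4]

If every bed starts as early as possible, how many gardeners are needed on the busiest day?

17

Early-start schedule: T1@1, T2@1, T3@1, T4@1, T5@1.
Load per day: day 1: 17, day 2: 17, day 3: 7, day 4: 2, day 5: 0.
Peak is 17.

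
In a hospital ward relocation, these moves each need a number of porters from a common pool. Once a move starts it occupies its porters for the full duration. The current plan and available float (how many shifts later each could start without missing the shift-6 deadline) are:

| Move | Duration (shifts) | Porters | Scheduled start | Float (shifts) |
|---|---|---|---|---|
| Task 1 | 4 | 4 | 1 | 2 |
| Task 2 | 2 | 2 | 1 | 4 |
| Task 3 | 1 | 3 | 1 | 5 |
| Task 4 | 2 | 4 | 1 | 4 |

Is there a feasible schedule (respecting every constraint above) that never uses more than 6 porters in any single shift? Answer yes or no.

no

The minimum achievable peak is 7; 6 < 7, so no feasible schedule stays within the cap.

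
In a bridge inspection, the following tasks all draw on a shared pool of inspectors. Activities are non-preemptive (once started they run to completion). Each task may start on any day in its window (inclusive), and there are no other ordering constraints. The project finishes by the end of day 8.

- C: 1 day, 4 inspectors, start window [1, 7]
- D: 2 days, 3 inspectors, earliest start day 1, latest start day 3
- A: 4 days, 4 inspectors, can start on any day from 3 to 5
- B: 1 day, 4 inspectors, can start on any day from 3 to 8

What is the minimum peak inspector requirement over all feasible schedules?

4

Early-start (C@1, D@1, A@3, B@3) gives peak 8: d1:7  d2:3  d3:8  d4:4  d5:4  d6:4  d7:0  d8:0.
Shift D→2, A→4, B→8.
Schedule C@1, D@2, A@4, B@8: d1:4  d2:3  d3:3  d4:4  d5:4  d6:4  d7:4  d8:4 — peak 4.
Total inspector-days = 30 over 8 days ⇒ peak ≥ ⌈30/8⌉ = 4, so 4 is optimal.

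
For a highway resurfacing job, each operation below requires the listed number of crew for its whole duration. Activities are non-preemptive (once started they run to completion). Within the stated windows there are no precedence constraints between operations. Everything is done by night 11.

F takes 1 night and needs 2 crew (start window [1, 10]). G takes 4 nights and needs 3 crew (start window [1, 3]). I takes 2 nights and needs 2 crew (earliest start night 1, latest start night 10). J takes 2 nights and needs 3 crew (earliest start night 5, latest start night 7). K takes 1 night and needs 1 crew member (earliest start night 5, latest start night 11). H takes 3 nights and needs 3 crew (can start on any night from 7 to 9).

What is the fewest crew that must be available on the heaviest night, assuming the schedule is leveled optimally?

4

Early-start (F@1, G@1, I@1, J@5, K@5, H@7) gives peak 7: n1:7  n2:5  n3:3  n4:3  n5:4  n6:3  n7:3  n8:3  n9:3  n10:0  n11:0.
Shift G→3, J→7, H→9.
Schedule F@1, G@3, I@1, J@7, K@5, H@9: n1:4  n2:2  n3:3  n4:3  n5:4  n6:3  n7:3  n8:3  n9:3  n10:3  n11:3 — peak 4.
Total crew member-nights = 34 over 11 nights ⇒ peak ≥ ⌈34/11⌉ = 4, so 4 is optimal.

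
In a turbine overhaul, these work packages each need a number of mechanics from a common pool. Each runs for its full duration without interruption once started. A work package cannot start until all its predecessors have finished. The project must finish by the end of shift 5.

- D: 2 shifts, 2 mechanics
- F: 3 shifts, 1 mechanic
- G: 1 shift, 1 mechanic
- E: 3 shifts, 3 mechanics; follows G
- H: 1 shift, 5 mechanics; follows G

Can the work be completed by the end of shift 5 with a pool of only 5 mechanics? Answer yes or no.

The minimum achievable peak is 6; 5 < 6, so no feasible schedule stays within the cap.

no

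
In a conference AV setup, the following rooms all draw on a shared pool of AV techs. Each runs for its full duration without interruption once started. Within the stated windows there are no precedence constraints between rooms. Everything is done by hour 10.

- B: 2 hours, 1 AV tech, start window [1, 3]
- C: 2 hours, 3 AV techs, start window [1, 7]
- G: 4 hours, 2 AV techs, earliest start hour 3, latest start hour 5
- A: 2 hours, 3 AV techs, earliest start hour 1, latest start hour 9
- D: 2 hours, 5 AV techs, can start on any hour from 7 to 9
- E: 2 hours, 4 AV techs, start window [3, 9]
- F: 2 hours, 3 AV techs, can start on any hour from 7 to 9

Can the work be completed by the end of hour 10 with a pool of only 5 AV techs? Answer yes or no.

yes

Schedule B@1, C@1, G@5, A@5, D@9, E@3, F@7: h1:4  h2:4  h3:4  h4:4  h5:5  h6:5  h7:5  h8:5  h9:5  h10:5 — peak 5 ≤ 5.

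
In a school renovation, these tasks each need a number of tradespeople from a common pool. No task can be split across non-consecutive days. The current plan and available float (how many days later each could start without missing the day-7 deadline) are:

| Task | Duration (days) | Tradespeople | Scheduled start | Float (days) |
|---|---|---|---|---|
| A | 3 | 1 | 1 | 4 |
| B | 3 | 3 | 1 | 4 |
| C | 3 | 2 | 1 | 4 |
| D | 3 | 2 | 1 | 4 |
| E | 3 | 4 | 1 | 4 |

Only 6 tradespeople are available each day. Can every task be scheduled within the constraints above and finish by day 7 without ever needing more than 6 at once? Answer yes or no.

yes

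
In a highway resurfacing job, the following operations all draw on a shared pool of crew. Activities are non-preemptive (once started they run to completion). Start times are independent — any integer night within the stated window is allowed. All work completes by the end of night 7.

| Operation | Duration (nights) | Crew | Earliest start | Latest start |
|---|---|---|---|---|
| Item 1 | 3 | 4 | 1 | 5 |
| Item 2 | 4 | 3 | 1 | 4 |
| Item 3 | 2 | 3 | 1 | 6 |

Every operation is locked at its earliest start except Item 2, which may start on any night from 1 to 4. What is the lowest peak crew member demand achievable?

7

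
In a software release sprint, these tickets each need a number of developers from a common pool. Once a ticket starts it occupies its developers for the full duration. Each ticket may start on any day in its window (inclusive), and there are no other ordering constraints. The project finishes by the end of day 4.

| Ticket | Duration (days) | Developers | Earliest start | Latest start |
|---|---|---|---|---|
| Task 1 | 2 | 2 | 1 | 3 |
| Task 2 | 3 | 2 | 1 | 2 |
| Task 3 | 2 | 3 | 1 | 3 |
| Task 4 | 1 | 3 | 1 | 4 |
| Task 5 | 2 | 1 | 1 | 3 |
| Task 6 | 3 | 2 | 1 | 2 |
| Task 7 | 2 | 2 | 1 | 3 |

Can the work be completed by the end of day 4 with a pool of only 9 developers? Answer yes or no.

yes

Schedule Task 1@1, Task 2@1, Task 3@3, Task 4@4, Task 5@3, Task 6@1, Task 7@1: d1:8  d2:8  d3:8  d4:7 — peak 8 ≤ 9.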